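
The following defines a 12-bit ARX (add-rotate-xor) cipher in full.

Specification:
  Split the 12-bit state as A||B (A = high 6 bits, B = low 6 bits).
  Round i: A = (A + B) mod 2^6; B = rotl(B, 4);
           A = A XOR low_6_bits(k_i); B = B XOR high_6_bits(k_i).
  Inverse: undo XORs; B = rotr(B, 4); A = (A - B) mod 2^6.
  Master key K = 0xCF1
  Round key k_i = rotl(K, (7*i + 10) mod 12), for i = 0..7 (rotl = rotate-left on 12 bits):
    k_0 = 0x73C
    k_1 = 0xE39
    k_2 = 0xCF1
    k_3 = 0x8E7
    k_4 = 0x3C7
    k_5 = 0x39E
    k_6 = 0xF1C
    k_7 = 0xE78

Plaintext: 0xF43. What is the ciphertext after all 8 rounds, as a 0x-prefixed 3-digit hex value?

s_0 = plaintext = 0xF43
s_1 = Round(s_0, k_0) = 0xF2C
s_2 = Round(s_1, k_1) = 0x473
s_3 = Round(s_2, k_2) = 0xD4F
s_4 = Round(s_3, k_3) = 0x8D0
s_5 = Round(s_4, k_4) = 0xD0B
s_6 = Round(s_5, k_5) = 0x87C
s_7 = Round(s_6, k_6) = 0x073
s_8 = Round(s_7, k_7) = 0x305

0x305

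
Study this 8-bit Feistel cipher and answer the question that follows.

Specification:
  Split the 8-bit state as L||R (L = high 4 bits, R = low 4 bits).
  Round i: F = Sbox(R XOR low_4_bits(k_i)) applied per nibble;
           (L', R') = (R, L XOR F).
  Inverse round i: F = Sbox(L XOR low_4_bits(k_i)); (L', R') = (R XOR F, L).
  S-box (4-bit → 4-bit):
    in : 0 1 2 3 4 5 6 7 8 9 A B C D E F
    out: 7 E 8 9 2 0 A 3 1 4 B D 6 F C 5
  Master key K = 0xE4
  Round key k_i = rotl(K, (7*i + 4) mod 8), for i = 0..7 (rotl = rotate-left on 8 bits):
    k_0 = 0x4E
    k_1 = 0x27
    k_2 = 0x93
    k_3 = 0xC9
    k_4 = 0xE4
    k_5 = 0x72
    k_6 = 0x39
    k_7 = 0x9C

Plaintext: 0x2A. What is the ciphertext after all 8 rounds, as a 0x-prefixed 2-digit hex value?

s_0 = plaintext = 0x2A
s_1 = Round(s_0, k_0) = 0xA0
s_2 = Round(s_1, k_1) = 0x09
s_3 = Round(s_2, k_2) = 0x9B
s_4 = Round(s_3, k_3) = 0xB1
s_5 = Round(s_4, k_4) = 0x1B
s_6 = Round(s_5, k_5) = 0xB5
s_7 = Round(s_6, k_6) = 0x5D
s_8 = Round(s_7, k_7) = 0xDB

0xDB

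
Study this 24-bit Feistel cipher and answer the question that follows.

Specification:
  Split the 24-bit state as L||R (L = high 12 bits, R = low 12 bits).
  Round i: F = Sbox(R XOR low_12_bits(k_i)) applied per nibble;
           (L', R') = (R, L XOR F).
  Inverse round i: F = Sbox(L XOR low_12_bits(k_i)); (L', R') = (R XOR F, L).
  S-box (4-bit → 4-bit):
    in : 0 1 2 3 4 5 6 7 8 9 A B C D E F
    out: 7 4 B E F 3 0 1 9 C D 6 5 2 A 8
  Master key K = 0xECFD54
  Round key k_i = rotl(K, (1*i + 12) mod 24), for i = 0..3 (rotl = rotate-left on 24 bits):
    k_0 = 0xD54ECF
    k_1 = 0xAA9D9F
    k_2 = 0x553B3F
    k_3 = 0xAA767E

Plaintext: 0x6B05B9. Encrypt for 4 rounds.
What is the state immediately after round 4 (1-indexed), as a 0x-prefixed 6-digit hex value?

s_0 = plaintext = 0x6B05B9
s_1 = Round(s_0, k_0) = 0x5B90A0
s_2 = Round(s_1, k_1) = 0x0A0751
s_3 = Round(s_2, k_2) = 0x7515AA
s_4 = Round(s_3, k_3) = 0x5AA97E

0x5AA97E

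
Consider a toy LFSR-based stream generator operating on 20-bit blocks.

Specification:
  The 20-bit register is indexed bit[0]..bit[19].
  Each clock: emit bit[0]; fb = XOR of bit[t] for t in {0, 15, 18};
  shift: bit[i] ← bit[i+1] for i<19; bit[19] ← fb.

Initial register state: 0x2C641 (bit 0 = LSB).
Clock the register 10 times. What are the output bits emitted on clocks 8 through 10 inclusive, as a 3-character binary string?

001

reg_0 = 0x2C641
clock 1: out=1, reg = 0x16320
clock 2: out=0, reg = 0x0B190
clock 3: out=0, reg = 0x858C8
clock 4: out=0, reg = 0x42C64
clock 5: out=0, reg = 0xA1632
clock 6: out=0, reg = 0x50B19
clock 7: out=1, reg = 0x2858C
clock 8: out=0, reg = 0x942C6
clock 9: out=0, reg = 0x4A163
clock 10: out=1, reg = 0xA50B1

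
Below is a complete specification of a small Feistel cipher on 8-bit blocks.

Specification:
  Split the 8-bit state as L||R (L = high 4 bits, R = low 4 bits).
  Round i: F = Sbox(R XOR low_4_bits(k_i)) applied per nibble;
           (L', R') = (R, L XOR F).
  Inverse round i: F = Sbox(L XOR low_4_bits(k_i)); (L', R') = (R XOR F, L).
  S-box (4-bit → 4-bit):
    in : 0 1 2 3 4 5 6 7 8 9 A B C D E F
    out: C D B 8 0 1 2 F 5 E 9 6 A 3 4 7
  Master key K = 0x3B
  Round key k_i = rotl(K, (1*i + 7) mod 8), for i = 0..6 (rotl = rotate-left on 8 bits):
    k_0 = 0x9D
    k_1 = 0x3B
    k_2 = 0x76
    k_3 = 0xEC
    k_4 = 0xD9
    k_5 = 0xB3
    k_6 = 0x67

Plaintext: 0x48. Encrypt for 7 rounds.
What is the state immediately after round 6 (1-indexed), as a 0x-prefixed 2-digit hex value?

s_0 = plaintext = 0x48
s_1 = Round(s_0, k_0) = 0x85
s_2 = Round(s_1, k_1) = 0x5C
s_3 = Round(s_2, k_2) = 0xCC
s_4 = Round(s_3, k_3) = 0xC0
s_5 = Round(s_4, k_4) = 0x02
s_6 = Round(s_5, k_5) = 0x2D
s_7 = Round(s_6, k_6) = 0xDB

0x2D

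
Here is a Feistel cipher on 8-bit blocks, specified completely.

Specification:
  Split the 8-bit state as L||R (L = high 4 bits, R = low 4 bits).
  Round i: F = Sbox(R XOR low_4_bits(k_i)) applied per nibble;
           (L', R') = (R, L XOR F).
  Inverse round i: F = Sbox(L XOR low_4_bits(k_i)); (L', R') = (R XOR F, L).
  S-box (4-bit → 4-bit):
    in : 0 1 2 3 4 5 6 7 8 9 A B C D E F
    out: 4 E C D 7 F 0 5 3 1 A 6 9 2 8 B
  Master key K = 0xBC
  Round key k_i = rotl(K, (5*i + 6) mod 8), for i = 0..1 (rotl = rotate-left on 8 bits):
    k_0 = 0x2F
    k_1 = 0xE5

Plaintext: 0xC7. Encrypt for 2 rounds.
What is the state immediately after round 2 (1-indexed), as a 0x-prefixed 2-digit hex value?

0xFD

s_0 = plaintext = 0xC7
s_1 = Round(s_0, k_0) = 0x7F
s_2 = Round(s_1, k_1) = 0xFD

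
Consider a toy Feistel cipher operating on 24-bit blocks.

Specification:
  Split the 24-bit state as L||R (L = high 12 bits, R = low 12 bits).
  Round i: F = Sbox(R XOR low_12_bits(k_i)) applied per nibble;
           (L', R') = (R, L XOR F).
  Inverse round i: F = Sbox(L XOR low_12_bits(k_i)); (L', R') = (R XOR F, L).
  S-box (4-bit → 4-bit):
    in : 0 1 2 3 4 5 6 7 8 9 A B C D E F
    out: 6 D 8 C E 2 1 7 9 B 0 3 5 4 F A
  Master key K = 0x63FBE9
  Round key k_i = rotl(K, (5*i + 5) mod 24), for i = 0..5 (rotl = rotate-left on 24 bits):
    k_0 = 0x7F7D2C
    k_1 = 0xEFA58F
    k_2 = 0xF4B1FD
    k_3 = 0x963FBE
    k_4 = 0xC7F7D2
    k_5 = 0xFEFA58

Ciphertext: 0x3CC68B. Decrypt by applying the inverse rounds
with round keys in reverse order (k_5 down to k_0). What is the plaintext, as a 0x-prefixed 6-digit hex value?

s_0 = ciphertext = 0x3CC68B
s_1 = InvRound(s_0, k_5) = 0xD353CC
s_2 = InvRound(s_1, k_4) = 0x33BD35
s_3 = InvRound(s_2, k_3) = 0x8A733B
s_4 = InvRound(s_3, k_2) = 0x81B8A7
s_5 = InvRound(s_4, k_1) = 0xC1981B
s_6 = InvRound(s_5, k_0) = 0x5D9C19

0x5D9C19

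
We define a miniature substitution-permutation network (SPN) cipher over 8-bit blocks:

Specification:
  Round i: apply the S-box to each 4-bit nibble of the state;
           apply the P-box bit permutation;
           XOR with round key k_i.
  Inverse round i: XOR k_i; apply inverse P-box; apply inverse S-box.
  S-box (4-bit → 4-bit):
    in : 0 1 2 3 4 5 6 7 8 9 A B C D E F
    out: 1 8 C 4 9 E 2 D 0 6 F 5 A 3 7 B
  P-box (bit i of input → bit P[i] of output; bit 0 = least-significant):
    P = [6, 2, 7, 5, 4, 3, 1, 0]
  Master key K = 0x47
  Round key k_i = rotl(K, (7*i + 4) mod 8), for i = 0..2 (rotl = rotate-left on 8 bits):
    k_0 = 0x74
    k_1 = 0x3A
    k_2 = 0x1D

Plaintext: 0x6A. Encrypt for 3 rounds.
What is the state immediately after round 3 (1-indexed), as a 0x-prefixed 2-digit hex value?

0x5F

s_0 = plaintext = 0x6A
s_1 = Round(s_0, k_0) = 0x98
s_2 = Round(s_1, k_1) = 0x30
s_3 = Round(s_2, k_2) = 0x5F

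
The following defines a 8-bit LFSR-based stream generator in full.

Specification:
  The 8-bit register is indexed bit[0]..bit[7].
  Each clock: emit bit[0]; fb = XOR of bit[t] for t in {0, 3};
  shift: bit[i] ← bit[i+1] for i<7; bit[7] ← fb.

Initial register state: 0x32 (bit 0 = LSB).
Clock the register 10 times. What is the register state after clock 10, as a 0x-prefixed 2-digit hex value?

0xAD

reg_0 = 0x32
clock 1: out=0, reg = 0x19
clock 2: out=1, reg = 0x0C
clock 3: out=0, reg = 0x86
clock 4: out=0, reg = 0x43
clock 5: out=1, reg = 0xA1
clock 6: out=1, reg = 0xD0
clock 7: out=0, reg = 0x68
clock 8: out=0, reg = 0xB4
clock 9: out=0, reg = 0x5A
clock 10: out=0, reg = 0xAD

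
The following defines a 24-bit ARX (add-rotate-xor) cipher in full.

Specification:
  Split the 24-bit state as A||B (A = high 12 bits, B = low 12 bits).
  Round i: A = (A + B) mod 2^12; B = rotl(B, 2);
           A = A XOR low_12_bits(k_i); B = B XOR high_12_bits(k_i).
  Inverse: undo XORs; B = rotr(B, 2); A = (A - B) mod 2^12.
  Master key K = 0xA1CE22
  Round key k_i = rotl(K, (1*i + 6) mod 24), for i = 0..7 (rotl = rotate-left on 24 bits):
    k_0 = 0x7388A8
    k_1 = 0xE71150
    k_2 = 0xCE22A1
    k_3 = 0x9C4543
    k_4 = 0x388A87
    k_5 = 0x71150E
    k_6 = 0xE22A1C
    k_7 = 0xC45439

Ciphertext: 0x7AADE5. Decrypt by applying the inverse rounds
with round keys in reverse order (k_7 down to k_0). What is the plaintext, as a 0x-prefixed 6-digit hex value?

0x8D0670

s_0 = ciphertext = 0x7AADE5
s_1 = InvRound(s_0, k_7) = 0x32B068
s_2 = InvRound(s_1, k_6) = 0xDA5B92
s_3 = InvRound(s_2, k_5) = 0x98BF20
s_4 = InvRound(s_3, k_4) = 0xFE232A
s_5 = InvRound(s_4, k_3) = 0xFE6ABB
s_6 = InvRound(s_5, k_2) = 0x7B1596
s_7 = InvRound(s_6, k_1) = 0x7E8EF9
s_8 = InvRound(s_7, k_0) = 0x8D0670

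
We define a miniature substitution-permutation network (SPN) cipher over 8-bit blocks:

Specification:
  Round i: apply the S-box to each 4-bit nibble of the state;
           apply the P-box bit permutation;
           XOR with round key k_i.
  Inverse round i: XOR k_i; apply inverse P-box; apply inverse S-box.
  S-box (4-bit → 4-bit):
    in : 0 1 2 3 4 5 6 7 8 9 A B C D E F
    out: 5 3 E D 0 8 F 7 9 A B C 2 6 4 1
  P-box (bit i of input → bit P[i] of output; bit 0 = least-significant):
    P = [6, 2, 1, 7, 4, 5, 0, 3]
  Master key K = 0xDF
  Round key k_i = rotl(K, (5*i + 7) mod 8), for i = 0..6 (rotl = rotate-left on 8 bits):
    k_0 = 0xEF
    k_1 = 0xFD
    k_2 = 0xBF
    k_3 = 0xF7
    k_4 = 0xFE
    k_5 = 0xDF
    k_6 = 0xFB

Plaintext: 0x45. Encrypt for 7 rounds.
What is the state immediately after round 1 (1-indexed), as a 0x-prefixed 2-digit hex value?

s_0 = plaintext = 0x45
s_1 = Round(s_0, k_0) = 0x6F
s_2 = Round(s_1, k_1) = 0x84
s_3 = Round(s_2, k_2) = 0xA7
s_4 = Round(s_3, k_3) = 0x89
s_5 = Round(s_4, k_4) = 0x62
s_6 = Round(s_5, k_5) = 0x60
s_7 = Round(s_6, k_6) = 0x80

0x6F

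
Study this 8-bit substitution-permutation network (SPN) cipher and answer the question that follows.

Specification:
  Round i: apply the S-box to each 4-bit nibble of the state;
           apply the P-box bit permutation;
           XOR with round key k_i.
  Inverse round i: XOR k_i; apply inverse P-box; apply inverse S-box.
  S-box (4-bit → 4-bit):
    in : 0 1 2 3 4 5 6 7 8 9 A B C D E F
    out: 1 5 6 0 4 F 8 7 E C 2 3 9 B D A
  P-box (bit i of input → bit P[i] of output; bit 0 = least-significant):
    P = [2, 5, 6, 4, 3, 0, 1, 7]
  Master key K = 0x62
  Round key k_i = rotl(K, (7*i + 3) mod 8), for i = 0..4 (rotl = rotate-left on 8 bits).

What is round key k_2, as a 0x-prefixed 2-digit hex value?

0xC4

K = 0x62
k_0 = rotl(K, (7*0+3) mod 8) = rotl(K, 3) = 0x13
k_1 = rotl(K, (7*1+3) mod 8) = rotl(K, 2) = 0x89
k_2 = rotl(K, (7*2+3) mod 8) = rotl(K, 1) = 0xC4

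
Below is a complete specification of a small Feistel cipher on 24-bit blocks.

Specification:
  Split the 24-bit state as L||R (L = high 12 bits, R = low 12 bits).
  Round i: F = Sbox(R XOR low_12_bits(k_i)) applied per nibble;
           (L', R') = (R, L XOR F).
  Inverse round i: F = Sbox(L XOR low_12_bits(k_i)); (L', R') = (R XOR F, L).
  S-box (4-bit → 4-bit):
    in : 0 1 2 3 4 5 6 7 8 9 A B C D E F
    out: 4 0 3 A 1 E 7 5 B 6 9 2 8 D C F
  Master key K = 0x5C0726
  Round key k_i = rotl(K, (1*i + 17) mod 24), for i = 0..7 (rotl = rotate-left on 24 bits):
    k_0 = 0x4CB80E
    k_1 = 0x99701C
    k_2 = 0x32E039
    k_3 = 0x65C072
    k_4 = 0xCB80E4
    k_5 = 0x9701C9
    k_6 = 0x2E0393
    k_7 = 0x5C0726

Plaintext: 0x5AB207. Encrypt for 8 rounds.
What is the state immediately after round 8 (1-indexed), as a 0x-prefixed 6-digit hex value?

s_0 = plaintext = 0x5AB207
s_1 = Round(s_0, k_0) = 0x207CED
s_2 = Round(s_1, k_1) = 0xCEDAF7
s_3 = Round(s_2, k_2) = 0xAF7561
s_4 = Round(s_3, k_3) = 0x5614FD
s_5 = Round(s_4, k_4) = 0x4FD467
s_6 = Round(s_5, k_5) = 0x467A61
s_7 = Round(s_6, k_6) = 0xA61294
s_8 = Round(s_7, k_7) = 0x294442

0x294442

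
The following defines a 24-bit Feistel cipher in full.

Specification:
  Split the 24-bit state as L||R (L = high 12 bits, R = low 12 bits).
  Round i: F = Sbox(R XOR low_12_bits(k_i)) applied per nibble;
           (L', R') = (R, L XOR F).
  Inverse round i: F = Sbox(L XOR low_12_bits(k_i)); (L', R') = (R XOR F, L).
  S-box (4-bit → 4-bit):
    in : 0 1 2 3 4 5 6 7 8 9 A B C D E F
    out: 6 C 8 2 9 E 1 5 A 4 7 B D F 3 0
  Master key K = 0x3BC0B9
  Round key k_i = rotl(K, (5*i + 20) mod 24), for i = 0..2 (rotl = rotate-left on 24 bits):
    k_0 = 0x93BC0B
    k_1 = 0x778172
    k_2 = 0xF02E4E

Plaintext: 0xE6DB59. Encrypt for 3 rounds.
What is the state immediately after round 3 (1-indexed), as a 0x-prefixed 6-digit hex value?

0xC5C34D

s_0 = plaintext = 0xE6DB59
s_1 = Round(s_0, k_0) = 0xB59B85
s_2 = Round(s_1, k_1) = 0xB85C5C
s_3 = Round(s_2, k_2) = 0xC5C34D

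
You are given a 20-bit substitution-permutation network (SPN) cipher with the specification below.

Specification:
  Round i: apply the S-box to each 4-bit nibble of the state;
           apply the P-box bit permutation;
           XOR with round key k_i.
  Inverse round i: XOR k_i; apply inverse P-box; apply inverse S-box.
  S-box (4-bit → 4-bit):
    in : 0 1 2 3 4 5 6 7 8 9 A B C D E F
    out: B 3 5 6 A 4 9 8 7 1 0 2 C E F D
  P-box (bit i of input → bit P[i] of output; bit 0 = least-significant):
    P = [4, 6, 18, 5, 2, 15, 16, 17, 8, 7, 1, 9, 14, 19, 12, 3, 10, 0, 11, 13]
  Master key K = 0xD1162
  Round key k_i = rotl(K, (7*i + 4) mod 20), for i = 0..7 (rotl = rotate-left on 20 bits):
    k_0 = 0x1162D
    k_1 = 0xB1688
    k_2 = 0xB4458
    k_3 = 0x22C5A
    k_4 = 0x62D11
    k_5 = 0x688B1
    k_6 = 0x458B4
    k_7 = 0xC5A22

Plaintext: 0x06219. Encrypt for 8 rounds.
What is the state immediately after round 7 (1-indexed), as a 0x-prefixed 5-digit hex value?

s_0 = plaintext = 0x06219
s_1 = Round(s_0, k_0) = 0x1F332
s_2 = Round(s_1, k_1) = 0xEC213
s_3 = Round(s_2, k_2) = 0xFF917
s_4 = Round(s_3, k_3) = 0x2D176
s_5 = Round(s_4, k_4) = 0xC30A9
s_6 = Round(s_5, k_5) = 0xEB321
s_7 = Round(s_6, k_6) = 0xD7463
s_8 = Round(s_7, k_7) = 0xA70EF

0xD7463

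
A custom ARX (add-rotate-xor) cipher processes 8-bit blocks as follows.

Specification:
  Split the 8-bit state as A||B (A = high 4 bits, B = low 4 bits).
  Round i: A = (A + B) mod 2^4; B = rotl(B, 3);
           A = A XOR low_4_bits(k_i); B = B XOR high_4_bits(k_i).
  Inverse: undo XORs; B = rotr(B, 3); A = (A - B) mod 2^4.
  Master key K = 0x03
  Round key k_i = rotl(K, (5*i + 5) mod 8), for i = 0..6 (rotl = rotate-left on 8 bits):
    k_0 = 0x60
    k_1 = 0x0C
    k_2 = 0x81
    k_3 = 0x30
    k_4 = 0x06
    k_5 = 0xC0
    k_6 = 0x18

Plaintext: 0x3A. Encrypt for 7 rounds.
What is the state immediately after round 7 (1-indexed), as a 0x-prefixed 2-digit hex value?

0x75

s_0 = plaintext = 0x3A
s_1 = Round(s_0, k_0) = 0xD3
s_2 = Round(s_1, k_1) = 0xC9
s_3 = Round(s_2, k_2) = 0x44
s_4 = Round(s_3, k_3) = 0x81
s_5 = Round(s_4, k_4) = 0xF8
s_6 = Round(s_5, k_5) = 0x78
s_7 = Round(s_6, k_6) = 0x75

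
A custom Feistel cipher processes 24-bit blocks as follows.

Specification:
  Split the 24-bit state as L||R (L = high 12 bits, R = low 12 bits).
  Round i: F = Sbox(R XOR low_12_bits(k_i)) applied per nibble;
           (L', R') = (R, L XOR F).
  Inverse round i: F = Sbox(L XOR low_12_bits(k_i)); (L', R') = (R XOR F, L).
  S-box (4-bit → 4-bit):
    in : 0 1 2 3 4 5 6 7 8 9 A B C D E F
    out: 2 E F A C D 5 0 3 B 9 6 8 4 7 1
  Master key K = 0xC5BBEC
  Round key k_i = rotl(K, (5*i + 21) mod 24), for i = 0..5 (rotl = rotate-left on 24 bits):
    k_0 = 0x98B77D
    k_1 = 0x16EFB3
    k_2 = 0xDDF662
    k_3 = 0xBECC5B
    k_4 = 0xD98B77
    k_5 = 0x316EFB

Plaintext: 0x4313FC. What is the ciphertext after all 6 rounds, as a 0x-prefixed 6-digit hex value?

0xFEE6B7

s_0 = plaintext = 0x4313FC
s_1 = Round(s_0, k_0) = 0x3FC80F
s_2 = Round(s_1, k_1) = 0x80F394
s_3 = Round(s_2, k_2) = 0x39451A
s_4 = Round(s_3, k_3) = 0x51A85A
s_5 = Round(s_4, k_4) = 0x85AFEE
s_6 = Round(s_5, k_5) = 0xFEE6B7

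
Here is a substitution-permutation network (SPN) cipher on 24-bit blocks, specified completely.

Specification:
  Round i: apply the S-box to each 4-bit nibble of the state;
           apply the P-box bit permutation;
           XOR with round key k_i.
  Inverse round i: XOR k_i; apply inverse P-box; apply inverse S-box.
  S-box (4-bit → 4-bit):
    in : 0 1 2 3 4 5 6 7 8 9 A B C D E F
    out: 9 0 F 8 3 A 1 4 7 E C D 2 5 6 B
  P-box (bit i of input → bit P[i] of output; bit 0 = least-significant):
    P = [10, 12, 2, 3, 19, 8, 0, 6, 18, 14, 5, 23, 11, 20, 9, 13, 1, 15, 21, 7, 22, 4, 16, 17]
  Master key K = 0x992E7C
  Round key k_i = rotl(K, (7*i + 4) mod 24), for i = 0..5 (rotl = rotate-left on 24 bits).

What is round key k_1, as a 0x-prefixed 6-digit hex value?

K = 0x992E7C
k_0 = rotl(K, (7*0+4) mod 24) = rotl(K, 4) = 0x92E7C9
k_1 = rotl(K, (7*1+4) mod 24) = rotl(K, 11) = 0x73E4C9

0x73E4C9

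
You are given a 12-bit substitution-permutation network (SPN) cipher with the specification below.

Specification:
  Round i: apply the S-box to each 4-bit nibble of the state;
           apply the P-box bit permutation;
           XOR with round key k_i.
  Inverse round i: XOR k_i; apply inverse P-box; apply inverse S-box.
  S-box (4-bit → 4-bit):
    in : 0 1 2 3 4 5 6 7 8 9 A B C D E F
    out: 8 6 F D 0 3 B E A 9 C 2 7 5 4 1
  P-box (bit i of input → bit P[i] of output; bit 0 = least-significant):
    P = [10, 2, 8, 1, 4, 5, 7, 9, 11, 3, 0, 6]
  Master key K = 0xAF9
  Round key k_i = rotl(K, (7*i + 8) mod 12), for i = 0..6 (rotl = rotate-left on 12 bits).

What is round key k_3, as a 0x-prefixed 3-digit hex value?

0xF35

K = 0xAF9
k_0 = rotl(K, (7*0+8) mod 12) = rotl(K, 8) = 0x9AF
k_1 = rotl(K, (7*1+8) mod 12) = rotl(K, 3) = 0x7CD
k_2 = rotl(K, (7*2+8) mod 12) = rotl(K, 10) = 0x6BE
k_3 = rotl(K, (7*3+8) mod 12) = rotl(K, 5) = 0xF35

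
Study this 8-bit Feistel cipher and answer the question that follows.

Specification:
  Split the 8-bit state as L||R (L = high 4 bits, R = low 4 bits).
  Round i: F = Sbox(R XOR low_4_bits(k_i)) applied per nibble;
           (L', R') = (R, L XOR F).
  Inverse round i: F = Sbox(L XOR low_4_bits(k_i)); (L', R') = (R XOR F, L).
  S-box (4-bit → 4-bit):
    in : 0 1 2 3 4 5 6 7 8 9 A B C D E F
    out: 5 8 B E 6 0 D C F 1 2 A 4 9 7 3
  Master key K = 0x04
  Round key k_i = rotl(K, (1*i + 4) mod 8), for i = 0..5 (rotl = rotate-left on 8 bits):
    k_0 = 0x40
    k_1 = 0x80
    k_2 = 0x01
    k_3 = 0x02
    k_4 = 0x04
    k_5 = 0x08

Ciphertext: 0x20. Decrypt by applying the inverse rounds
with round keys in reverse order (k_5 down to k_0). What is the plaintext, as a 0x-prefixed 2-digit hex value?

0x62

s_0 = ciphertext = 0x20
s_1 = InvRound(s_0, k_5) = 0x22
s_2 = InvRound(s_1, k_4) = 0xF2
s_3 = InvRound(s_2, k_3) = 0xBF
s_4 = InvRound(s_3, k_2) = 0xDB
s_5 = InvRound(s_4, k_1) = 0x2D
s_6 = InvRound(s_5, k_0) = 0x62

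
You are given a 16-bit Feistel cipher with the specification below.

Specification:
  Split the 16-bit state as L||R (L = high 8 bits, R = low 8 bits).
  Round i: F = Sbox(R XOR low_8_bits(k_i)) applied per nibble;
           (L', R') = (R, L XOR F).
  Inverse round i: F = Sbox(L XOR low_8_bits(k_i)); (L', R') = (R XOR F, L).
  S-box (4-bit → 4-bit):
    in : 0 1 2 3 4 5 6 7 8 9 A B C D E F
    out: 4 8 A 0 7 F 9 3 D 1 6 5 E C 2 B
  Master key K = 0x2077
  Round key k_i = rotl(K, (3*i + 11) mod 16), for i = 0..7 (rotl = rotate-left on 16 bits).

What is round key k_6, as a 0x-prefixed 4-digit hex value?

0xE40E

K = 0x2077
k_0 = rotl(K, (3*0+11) mod 16) = rotl(K, 11) = 0xB903
k_1 = rotl(K, (3*1+11) mod 16) = rotl(K, 14) = 0xC81D
k_2 = rotl(K, (3*2+11) mod 16) = rotl(K, 1) = 0x40EE
k_3 = rotl(K, (3*3+11) mod 16) = rotl(K, 4) = 0x0772
k_4 = rotl(K, (3*4+11) mod 16) = rotl(K, 7) = 0x3B90
k_5 = rotl(K, (3*5+11) mod 16) = rotl(K, 10) = 0xDC81
k_6 = rotl(K, (3*6+11) mod 16) = rotl(K, 13) = 0xE40E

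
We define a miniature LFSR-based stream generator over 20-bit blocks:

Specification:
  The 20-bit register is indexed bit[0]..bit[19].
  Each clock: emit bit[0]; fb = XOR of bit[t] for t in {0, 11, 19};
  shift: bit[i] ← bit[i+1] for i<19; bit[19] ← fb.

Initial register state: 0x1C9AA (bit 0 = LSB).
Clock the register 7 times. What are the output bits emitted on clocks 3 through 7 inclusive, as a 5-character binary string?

01010

reg_0 = 0x1C9AA
clock 1: out=0, reg = 0x8E4D5
clock 2: out=1, reg = 0x4726A
clock 3: out=0, reg = 0x23935
clock 4: out=1, reg = 0x11C9A
clock 5: out=0, reg = 0x88E4D
clock 6: out=1, reg = 0xC4726
clock 7: out=0, reg = 0xE2393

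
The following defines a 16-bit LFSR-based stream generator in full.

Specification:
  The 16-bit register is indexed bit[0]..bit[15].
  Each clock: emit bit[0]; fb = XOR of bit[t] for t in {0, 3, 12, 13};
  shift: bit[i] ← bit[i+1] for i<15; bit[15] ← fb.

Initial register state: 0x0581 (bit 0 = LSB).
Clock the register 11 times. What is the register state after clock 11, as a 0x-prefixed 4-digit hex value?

reg_0 = 0x0581
clock 1: out=1, reg = 0x82C0
clock 2: out=0, reg = 0x4160
clock 3: out=0, reg = 0x20B0
clock 4: out=0, reg = 0x9058
clock 5: out=0, reg = 0x482C
clock 6: out=0, reg = 0xA416
clock 7: out=0, reg = 0xD20B
clock 8: out=1, reg = 0xE905
clock 9: out=1, reg = 0x7482
clock 10: out=0, reg = 0x3A41
clock 11: out=1, reg = 0x9D20

0x9D20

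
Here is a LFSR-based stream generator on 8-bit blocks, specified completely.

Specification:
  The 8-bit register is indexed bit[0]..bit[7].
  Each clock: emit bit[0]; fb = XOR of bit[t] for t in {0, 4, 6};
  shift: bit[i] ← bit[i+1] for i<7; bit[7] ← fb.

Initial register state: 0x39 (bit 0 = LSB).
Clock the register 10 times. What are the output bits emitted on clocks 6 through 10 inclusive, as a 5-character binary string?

reg_0 = 0x39
clock 1: out=1, reg = 0x1C
clock 2: out=0, reg = 0x8E
clock 3: out=0, reg = 0x47
clock 4: out=1, reg = 0x23
clock 5: out=1, reg = 0x91
clock 6: out=1, reg = 0x48
clock 7: out=0, reg = 0xA4
clock 8: out=0, reg = 0x52
clock 9: out=0, reg = 0x29
clock 10: out=1, reg = 0x94

10001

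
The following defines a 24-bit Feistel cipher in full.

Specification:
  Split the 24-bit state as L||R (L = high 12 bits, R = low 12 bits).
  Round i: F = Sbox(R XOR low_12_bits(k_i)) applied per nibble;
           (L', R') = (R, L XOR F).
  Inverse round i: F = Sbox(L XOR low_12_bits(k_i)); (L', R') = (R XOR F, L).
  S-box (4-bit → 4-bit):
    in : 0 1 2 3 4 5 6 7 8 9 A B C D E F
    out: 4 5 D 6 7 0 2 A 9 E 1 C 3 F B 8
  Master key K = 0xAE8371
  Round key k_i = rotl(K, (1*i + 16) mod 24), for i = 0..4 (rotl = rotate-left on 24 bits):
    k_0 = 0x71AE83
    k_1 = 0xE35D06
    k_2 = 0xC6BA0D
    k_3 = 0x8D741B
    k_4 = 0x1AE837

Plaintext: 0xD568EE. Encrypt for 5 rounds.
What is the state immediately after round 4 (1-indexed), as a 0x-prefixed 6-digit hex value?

s_0 = plaintext = 0xD568EE
s_1 = Round(s_0, k_0) = 0x8EEF79
s_2 = Round(s_1, k_1) = 0xF79546
s_3 = Round(s_2, k_2) = 0x546705
s_4 = Round(s_3, k_3) = 0x70531D
s_5 = Round(s_4, k_4) = 0x31DBD4

0x70531D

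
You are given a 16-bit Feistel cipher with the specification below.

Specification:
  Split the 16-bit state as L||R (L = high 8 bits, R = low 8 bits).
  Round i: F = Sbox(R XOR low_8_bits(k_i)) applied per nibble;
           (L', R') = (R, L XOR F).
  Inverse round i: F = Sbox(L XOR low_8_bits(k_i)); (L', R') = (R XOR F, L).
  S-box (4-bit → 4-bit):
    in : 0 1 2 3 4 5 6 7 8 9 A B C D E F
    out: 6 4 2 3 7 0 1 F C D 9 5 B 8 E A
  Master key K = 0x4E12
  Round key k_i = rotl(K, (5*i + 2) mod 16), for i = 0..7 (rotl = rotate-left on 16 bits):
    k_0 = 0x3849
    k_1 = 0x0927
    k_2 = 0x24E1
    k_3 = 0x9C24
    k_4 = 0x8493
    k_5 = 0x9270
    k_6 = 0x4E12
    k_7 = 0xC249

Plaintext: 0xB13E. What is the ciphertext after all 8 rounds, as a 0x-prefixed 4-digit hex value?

s_0 = plaintext = 0xB13E
s_1 = Round(s_0, k_0) = 0x3E4E
s_2 = Round(s_1, k_1) = 0x4E23
s_3 = Round(s_2, k_2) = 0x23FC
s_4 = Round(s_3, k_3) = 0xFCAF
s_5 = Round(s_4, k_4) = 0xAFC7
s_6 = Round(s_5, k_5) = 0xC7F0
s_7 = Round(s_6, k_6) = 0xF025
s_8 = Round(s_7, k_7) = 0x25EB

0x25EB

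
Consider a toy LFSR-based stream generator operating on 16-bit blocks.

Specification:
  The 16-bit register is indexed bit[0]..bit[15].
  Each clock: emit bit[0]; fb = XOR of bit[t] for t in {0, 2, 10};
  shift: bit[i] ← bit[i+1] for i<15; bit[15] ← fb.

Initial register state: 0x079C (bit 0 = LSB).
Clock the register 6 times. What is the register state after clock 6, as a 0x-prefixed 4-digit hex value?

reg_0 = 0x079C
clock 1: out=0, reg = 0x03CE
clock 2: out=0, reg = 0x81E7
clock 3: out=1, reg = 0x40F3
clock 4: out=1, reg = 0xA079
clock 5: out=1, reg = 0xD03C
clock 6: out=0, reg = 0xE81E

0xE81E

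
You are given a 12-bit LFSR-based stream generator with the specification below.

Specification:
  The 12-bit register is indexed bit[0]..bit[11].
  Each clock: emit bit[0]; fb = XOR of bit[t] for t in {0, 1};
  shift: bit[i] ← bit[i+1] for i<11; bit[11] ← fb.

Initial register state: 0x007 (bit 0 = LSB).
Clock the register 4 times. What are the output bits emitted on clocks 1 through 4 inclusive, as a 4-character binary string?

1110

reg_0 = 0x007
clock 1: out=1, reg = 0x003
clock 2: out=1, reg = 0x001
clock 3: out=1, reg = 0x800
clock 4: out=0, reg = 0x400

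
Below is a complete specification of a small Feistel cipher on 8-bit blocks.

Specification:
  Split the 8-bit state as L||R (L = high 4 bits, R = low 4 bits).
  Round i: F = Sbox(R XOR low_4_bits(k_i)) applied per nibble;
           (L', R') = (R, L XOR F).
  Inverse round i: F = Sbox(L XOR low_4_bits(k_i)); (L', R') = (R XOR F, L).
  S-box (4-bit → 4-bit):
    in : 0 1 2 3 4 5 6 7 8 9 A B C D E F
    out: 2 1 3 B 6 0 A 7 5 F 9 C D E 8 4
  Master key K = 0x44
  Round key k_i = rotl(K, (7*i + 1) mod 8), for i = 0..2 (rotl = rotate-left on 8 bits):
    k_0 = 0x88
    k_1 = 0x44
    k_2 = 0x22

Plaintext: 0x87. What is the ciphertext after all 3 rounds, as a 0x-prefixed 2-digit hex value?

s_0 = plaintext = 0x87
s_1 = Round(s_0, k_0) = 0x7C
s_2 = Round(s_1, k_1) = 0xC2
s_3 = Round(s_2, k_2) = 0x2E

0x2E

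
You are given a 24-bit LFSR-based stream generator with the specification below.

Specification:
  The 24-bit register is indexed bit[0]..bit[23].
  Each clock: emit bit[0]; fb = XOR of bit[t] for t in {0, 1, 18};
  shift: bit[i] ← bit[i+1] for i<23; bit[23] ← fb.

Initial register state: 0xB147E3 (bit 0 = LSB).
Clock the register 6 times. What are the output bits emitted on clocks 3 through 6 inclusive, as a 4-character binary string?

reg_0 = 0xB147E3
clock 1: out=1, reg = 0x58A3F1
clock 2: out=1, reg = 0xAC51F8
clock 3: out=0, reg = 0xD628FC
clock 4: out=0, reg = 0xEB147E
clock 5: out=0, reg = 0xF58A3F
clock 6: out=1, reg = 0xFAC51F

0001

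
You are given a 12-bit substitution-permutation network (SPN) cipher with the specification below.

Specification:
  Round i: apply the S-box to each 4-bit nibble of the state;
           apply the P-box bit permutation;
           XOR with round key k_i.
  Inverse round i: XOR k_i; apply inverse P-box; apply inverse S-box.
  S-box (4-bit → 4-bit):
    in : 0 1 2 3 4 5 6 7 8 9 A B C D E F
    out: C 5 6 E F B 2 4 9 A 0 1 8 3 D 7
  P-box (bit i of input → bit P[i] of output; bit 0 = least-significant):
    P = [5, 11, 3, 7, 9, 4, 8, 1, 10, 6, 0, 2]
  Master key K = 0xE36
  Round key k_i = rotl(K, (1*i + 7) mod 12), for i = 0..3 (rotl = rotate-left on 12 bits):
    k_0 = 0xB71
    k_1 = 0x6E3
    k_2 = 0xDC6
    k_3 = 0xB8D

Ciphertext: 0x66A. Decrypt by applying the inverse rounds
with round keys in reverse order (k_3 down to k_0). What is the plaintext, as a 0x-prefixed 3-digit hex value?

s_0 = ciphertext = 0x66A
s_1 = InvRound(s_0, k_3) = 0x405
s_2 = InvRound(s_1, k_2) = 0x209
s_3 = InvRound(s_2, k_1) = 0xDCE
s_4 = InvRound(s_3, k_0) = 0xE5E

0xE5E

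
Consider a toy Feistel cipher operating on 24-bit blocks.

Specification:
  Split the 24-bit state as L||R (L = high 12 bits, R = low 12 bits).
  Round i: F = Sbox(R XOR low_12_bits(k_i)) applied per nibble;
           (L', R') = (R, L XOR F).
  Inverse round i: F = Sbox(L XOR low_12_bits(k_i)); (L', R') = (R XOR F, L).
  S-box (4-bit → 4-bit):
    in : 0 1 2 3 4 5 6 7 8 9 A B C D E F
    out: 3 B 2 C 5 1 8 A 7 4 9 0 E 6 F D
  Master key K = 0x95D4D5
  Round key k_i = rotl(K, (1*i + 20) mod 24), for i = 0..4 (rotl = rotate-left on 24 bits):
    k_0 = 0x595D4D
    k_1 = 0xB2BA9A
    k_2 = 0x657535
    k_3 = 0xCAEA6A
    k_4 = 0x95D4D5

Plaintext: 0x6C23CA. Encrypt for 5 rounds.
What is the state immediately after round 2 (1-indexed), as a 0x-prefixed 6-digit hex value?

s_0 = plaintext = 0x6C23CA
s_1 = Round(s_0, k_0) = 0x3CA9B8
s_2 = Round(s_1, k_1) = 0x9B8FE8
s_3 = Round(s_2, k_2) = 0xFE80DE
s_4 = Round(s_3, k_3) = 0x0DE6ED
s_5 = Round(s_4, k_4) = 0x6ED219

0x9B8FE8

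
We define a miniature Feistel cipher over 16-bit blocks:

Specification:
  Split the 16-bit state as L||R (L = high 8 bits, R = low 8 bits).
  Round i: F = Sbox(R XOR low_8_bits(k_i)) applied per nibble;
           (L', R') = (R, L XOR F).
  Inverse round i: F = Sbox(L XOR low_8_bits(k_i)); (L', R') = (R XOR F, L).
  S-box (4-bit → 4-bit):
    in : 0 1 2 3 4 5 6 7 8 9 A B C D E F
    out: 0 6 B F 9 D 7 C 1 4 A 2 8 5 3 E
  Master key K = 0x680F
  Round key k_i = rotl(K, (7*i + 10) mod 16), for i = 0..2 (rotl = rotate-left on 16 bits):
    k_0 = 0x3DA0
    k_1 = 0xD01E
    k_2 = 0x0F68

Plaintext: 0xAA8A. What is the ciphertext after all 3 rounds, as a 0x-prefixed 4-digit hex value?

0x8926

s_0 = plaintext = 0xAA8A
s_1 = Round(s_0, k_0) = 0x8A10
s_2 = Round(s_1, k_1) = 0x1089
s_3 = Round(s_2, k_2) = 0x8926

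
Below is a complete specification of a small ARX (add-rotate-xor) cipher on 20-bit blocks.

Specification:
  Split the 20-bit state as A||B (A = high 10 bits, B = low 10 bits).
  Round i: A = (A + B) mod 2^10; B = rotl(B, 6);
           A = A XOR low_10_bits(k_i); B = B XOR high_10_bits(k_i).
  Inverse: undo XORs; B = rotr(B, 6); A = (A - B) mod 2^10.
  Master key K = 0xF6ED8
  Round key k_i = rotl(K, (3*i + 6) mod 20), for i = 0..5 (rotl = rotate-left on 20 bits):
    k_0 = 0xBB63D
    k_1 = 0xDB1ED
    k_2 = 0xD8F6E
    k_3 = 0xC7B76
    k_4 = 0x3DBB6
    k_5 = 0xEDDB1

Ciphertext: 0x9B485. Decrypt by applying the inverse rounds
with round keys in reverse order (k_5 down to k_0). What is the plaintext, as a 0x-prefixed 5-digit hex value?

s_0 = ciphertext = 0x9B485
s_1 = InvRound(s_0, k_5) = 0x2C32C
s_2 = InvRound(s_1, k_4) = 0x55DAF
s_3 = InvRound(s_2, k_3) = 0xC1F1A
s_4 = InvRound(s_3, k_2) = 0x36391
s_5 = InvRound(s_4, k_1) = 0x58BD3
s_6 = InvRound(s_5, k_0) = 0xDEFE4

0xDEFE4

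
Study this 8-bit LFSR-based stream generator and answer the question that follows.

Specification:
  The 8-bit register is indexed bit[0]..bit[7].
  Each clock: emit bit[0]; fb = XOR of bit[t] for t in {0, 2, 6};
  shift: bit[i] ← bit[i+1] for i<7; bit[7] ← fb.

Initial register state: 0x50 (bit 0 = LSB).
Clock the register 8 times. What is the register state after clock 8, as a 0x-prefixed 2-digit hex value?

reg_0 = 0x50
clock 1: out=0, reg = 0xA8
clock 2: out=0, reg = 0x54
clock 3: out=0, reg = 0x2A
clock 4: out=0, reg = 0x15
clock 5: out=1, reg = 0x0A
clock 6: out=0, reg = 0x05
clock 7: out=1, reg = 0x02
clock 8: out=0, reg = 0x01

0x01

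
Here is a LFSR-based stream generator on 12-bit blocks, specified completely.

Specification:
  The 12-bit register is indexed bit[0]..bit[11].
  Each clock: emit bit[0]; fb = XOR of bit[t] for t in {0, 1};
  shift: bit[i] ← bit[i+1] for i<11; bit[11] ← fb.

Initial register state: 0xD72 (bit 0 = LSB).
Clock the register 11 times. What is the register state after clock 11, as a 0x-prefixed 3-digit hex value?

reg_0 = 0xD72
clock 1: out=0, reg = 0xEB9
clock 2: out=1, reg = 0xF5C
clock 3: out=0, reg = 0x7AE
clock 4: out=0, reg = 0xBD7
clock 5: out=1, reg = 0x5EB
clock 6: out=1, reg = 0x2F5
clock 7: out=1, reg = 0x97A
clock 8: out=0, reg = 0xCBD
clock 9: out=1, reg = 0xE5E
clock 10: out=0, reg = 0xF2F
clock 11: out=1, reg = 0x797

0x797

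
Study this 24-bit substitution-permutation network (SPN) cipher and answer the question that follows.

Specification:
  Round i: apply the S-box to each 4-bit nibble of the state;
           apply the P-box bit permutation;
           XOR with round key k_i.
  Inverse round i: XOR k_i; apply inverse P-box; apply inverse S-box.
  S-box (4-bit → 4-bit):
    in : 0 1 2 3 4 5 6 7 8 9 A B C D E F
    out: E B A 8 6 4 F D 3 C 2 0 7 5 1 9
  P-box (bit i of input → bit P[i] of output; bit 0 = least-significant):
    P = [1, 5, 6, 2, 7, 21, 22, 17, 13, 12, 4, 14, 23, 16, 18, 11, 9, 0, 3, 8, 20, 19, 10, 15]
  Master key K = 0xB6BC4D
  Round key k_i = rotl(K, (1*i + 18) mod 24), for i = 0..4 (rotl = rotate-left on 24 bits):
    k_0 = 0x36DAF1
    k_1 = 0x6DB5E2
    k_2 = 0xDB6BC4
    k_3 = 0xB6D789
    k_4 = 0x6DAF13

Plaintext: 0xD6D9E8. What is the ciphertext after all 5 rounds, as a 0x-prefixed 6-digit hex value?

s_0 = plaintext = 0xD6D9E8
s_1 = Round(s_0, k_0) = 0xA29D4A
s_2 = Round(s_1, k_1) = 0x019CD3
s_3 = Round(s_2, k_2) = 0x97D451
s_4 = Round(s_3, k_3) = 0x7240B7
s_5 = Round(s_4, k_4) = 0x787A44

0x787A44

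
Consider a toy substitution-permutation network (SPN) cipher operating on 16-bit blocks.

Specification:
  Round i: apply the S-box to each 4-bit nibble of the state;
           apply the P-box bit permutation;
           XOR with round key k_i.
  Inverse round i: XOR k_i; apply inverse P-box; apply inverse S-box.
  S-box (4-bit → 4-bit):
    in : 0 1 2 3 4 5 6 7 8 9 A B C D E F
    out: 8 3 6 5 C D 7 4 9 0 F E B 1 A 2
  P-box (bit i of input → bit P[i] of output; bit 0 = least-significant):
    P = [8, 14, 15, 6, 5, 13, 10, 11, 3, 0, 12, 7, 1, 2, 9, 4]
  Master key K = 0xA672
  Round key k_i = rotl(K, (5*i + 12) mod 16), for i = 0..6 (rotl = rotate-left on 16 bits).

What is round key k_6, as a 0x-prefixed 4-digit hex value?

K = 0xA672
k_0 = rotl(K, (5*0+12) mod 16) = rotl(K, 12) = 0x2A67
k_1 = rotl(K, (5*1+12) mod 16) = rotl(K, 1) = 0x4CE5
k_2 = rotl(K, (5*2+12) mod 16) = rotl(K, 6) = 0x9CA9
k_3 = rotl(K, (5*3+12) mod 16) = rotl(K, 11) = 0x9533
k_4 = rotl(K, (5*4+12) mod 16) = rotl(K, 0) = 0xA672
k_5 = rotl(K, (5*5+12) mod 16) = rotl(K, 5) = 0xCE54
k_6 = rotl(K, (5*6+12) mod 16) = rotl(K, 10) = 0xCA99

0xCA99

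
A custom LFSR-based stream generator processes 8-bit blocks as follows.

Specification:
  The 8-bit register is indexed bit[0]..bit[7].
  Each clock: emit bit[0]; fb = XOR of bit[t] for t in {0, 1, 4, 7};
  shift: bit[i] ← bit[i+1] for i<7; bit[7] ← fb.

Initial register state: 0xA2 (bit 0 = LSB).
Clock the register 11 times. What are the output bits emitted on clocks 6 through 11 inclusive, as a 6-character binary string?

101000

reg_0 = 0xA2
clock 1: out=0, reg = 0x51
clock 2: out=1, reg = 0x28
clock 3: out=0, reg = 0x14
clock 4: out=0, reg = 0x8A
clock 5: out=0, reg = 0x45
clock 6: out=1, reg = 0xA2
clock 7: out=0, reg = 0x51
clock 8: out=1, reg = 0x28
clock 9: out=0, reg = 0x14
clock 10: out=0, reg = 0x8A
clock 11: out=0, reg = 0x45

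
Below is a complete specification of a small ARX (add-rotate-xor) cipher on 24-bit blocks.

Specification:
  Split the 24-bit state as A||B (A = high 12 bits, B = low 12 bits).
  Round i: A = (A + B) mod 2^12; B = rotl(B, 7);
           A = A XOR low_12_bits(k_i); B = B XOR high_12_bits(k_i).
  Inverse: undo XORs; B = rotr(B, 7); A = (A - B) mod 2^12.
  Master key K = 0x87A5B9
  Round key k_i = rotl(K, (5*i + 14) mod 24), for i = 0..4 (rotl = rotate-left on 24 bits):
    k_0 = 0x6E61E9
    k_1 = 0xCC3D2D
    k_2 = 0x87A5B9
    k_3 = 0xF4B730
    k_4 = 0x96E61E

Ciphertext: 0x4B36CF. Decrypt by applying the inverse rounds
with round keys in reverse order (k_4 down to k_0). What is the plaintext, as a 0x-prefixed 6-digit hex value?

s_0 = ciphertext = 0x4B36CF
s_1 = InvRound(s_0, k_4) = 0xE6E43F
s_2 = InvRound(s_1, k_3) = 0xAC8E96
s_3 = InvRound(s_2, k_2) = 0x1E4D8D
s_4 = InvRound(s_3, k_1) = 0x3079C2
s_5 = InvRound(s_4, k_0) = 0xE5049E

0xE5049E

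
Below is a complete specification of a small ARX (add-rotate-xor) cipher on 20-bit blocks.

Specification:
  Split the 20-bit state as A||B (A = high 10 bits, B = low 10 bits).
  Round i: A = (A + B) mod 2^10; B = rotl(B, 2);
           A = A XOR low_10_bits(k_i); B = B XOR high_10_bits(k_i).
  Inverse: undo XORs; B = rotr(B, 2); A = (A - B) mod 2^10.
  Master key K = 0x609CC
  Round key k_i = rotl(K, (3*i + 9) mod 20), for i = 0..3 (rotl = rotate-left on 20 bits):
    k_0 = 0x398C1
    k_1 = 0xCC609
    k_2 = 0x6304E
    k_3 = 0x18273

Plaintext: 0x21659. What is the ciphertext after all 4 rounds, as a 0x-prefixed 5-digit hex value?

s_0 = plaintext = 0x21659
s_1 = Round(s_0, k_0) = 0x87D80
s_2 = Round(s_1, k_1) = 0x65930
s_3 = Round(s_2, k_2) = 0xA214D
s_4 = Round(s_3, k_3) = 0x69955

0x69955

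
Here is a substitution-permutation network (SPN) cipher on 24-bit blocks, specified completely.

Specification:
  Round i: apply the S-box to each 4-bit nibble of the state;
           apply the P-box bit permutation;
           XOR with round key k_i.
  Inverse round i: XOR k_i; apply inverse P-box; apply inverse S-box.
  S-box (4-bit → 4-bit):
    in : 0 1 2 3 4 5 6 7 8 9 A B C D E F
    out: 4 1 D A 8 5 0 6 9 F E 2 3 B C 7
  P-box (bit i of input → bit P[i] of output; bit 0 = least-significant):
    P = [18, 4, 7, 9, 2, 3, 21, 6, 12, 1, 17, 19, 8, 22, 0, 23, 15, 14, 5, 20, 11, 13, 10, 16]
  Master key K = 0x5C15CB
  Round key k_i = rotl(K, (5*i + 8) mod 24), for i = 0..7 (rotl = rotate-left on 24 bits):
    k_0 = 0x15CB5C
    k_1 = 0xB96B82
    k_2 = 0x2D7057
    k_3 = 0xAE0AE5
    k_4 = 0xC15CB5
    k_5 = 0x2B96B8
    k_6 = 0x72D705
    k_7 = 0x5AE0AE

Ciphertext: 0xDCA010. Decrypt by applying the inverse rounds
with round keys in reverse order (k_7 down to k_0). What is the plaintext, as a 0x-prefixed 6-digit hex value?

0x488CB5

s_0 = ciphertext = 0xDCA010
s_1 = InvRound(s_0, k_7) = 0x6747CF
s_2 = InvRound(s_1, k_6) = 0x486C35
s_3 = InvRound(s_2, k_5) = 0xDC75FE
s_4 = InvRound(s_3, k_4) = 0xD45331
s_5 = InvRound(s_4, k_3) = 0x13C227
s_6 = InvRound(s_5, k_2) = 0xB262ED
s_7 = InvRound(s_6, k_1) = 0x805AD6
s_8 = InvRound(s_7, k_0) = 0x488CB5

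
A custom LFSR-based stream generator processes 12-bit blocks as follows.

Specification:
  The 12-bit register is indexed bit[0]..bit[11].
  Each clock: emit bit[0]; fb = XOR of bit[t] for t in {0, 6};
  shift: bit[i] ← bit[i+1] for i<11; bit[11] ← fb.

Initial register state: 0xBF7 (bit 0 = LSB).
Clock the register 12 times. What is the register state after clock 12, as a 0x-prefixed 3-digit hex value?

reg_0 = 0xBF7
clock 1: out=1, reg = 0x5FB
clock 2: out=1, reg = 0x2FD
clock 3: out=1, reg = 0x17E
clock 4: out=0, reg = 0x8BF
clock 5: out=1, reg = 0xC5F
clock 6: out=1, reg = 0x62F
clock 7: out=1, reg = 0xB17
clock 8: out=1, reg = 0xD8B
clock 9: out=1, reg = 0xEC5
clock 10: out=1, reg = 0x762
clock 11: out=0, reg = 0xBB1
clock 12: out=1, reg = 0xDD8

0xDD8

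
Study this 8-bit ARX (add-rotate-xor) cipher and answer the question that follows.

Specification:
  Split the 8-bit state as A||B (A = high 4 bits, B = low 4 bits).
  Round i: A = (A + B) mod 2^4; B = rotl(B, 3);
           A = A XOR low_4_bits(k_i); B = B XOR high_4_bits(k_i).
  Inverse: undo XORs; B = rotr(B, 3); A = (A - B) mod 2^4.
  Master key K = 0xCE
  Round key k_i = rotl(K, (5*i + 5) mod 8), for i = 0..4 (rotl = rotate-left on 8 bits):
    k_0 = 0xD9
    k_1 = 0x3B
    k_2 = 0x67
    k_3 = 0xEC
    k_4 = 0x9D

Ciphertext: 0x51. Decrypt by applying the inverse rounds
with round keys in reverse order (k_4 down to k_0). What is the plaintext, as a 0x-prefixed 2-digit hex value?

s_0 = ciphertext = 0x51
s_1 = InvRound(s_0, k_4) = 0x71
s_2 = InvRound(s_1, k_3) = 0xCF
s_3 = InvRound(s_2, k_2) = 0x83
s_4 = InvRound(s_3, k_1) = 0x30
s_5 = InvRound(s_4, k_0) = 0xFB

0xFB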